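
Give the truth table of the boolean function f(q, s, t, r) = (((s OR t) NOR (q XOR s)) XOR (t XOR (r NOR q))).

q | s | t | r | Output
----------------------
0 | 0 | 0 | 0 | 0
0 | 0 | 0 | 1 | 1
0 | 0 | 1 | 0 | 0
0 | 0 | 1 | 1 | 1
0 | 1 | 0 | 0 | 1
0 | 1 | 0 | 1 | 0
0 | 1 | 1 | 0 | 0
0 | 1 | 1 | 1 | 1
1 | 0 | 0 | 0 | 0
1 | 0 | 0 | 1 | 0
1 | 0 | 1 | 0 | 1
1 | 0 | 1 | 1 | 1
1 | 1 | 0 | 0 | 0
1 | 1 | 0 | 1 | 0
1 | 1 | 1 | 0 | 1
1 | 1 | 1 | 1 | 1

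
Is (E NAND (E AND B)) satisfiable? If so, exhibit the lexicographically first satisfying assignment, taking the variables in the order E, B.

E=0, B=0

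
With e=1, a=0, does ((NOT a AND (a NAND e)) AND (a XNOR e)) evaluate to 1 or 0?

Substituting: ((NOT 0 AND (0 NAND 1)) AND (0 XNOR 1))
= 0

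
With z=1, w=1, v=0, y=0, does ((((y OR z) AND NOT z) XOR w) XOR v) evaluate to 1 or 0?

Substituting: ((((0 OR 1) AND NOT 1) XOR 1) XOR 0)
= 1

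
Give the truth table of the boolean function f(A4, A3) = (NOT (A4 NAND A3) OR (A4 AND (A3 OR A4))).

A4 | A3 | Output
----------------
0 | 0 | 0
0 | 1 | 0
1 | 0 | 1
1 | 1 | 1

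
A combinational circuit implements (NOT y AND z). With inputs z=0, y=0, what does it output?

Substituting: (NOT 0 AND 0)
= 0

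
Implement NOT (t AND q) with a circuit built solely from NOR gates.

(((t NOR t) NOR (q NOR q)) NOR ((t NOR t) NOR (q NOR q)))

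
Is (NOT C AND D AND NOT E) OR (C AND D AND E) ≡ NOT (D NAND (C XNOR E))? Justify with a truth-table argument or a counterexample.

Yes, they are equivalent — the two output columns agree on all 8 assignments:
C | D | E | Expression 1 | Expression 2
---------------------------------------
0 | 0 | 0 | 0 | 0
0 | 0 | 1 | 0 | 0
0 | 1 | 0 | 1 | 1
0 | 1 | 1 | 0 | 0
1 | 0 | 0 | 0 | 0
1 | 0 | 1 | 0 | 0
1 | 1 | 0 | 0 | 0
1 | 1 | 1 | 1 | 1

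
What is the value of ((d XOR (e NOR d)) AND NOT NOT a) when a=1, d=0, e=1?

Substituting: ((0 XOR (1 NOR 0)) AND NOT NOT 1)
= 0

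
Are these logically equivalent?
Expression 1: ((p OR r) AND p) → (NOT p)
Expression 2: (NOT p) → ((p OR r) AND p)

No, Converse is not equivalent to original (counterexample: r=0, p=0)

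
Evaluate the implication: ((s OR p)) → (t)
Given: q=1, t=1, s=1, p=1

Antecedent ((s OR p)) = 1; consequent (t) = 1.
1 → 1 = 1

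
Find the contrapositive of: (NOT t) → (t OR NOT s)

Contrapositive: NOT (t OR NOT s) → t
Note: A statement and its contrapositive are logically equivalent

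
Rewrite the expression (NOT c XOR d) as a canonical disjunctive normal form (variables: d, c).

(NOT d AND NOT c) OR (d AND c)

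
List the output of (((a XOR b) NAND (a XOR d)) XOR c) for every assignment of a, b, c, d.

a | b | c | d | Output
----------------------
0 | 0 | 0 | 0 | 1
0 | 0 | 0 | 1 | 1
0 | 0 | 1 | 0 | 0
0 | 0 | 1 | 1 | 0
0 | 1 | 0 | 0 | 1
0 | 1 | 0 | 1 | 0
0 | 1 | 1 | 0 | 0
0 | 1 | 1 | 1 | 1
1 | 0 | 0 | 0 | 0
1 | 0 | 0 | 1 | 1
1 | 0 | 1 | 0 | 1
1 | 0 | 1 | 1 | 0
1 | 1 | 0 | 0 | 1
1 | 1 | 0 | 1 | 1
1 | 1 | 1 | 0 | 0
1 | 1 | 1 | 1 | 0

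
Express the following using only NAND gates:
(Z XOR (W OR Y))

((Z NAND (Z NAND ((W NAND W) NAND (Y NAND Y)))) NAND (((W NAND W) NAND (Y NAND Y)) NAND (Z NAND ((W NAND W) NAND (Y NAND Y)))))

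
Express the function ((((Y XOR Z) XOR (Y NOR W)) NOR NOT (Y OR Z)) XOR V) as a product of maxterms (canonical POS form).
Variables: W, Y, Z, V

ΠM(0, 3, 4, 7, 8, 10, 12, 15) = (W OR Y OR Z OR V) AND (W OR Y OR NOT Z OR NOT V) AND (W OR NOT Y OR Z OR V) AND (W OR NOT Y OR NOT Z OR NOT V) AND (NOT W OR Y OR Z OR V) AND (NOT W OR Y OR NOT Z OR V) AND (NOT W OR NOT Y OR Z OR V) AND (NOT W OR NOT Y OR NOT Z OR NOT V)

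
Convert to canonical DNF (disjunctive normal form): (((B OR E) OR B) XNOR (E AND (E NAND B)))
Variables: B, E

(NOT B AND NOT E) OR (NOT B AND E)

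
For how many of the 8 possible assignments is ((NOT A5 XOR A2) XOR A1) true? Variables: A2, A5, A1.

Satisfying assignments: (0,0,0), (0,1,1), (1,0,1), (1,1,0)
Count: 4 out of 8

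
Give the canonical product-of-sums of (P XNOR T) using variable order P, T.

ΠM(1, 2) = (P OR NOT T) AND (NOT P OR T)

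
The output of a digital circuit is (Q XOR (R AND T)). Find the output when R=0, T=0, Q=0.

Substituting: (0 XOR (0 AND 0))
= 0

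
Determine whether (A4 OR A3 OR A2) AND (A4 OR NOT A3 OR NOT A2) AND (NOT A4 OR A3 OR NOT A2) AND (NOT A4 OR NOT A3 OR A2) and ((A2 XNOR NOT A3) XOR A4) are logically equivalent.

Yes, they are equivalent — the two output columns agree on all 8 assignments:
A4 | A3 | A2 | Expression 1 | Expression 2
------------------------------------------
0 | 0 | 0 | 0 | 0
0 | 0 | 1 | 1 | 1
0 | 1 | 0 | 1 | 1
0 | 1 | 1 | 0 | 0
1 | 0 | 0 | 1 | 1
1 | 0 | 1 | 0 | 0
1 | 1 | 0 | 0 | 0
1 | 1 | 1 | 1 | 1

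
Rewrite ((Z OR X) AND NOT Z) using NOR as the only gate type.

((((Z NOR X) NOR (Z NOR X)) NOR ((Z NOR X) NOR (Z NOR X))) NOR ((Z NOR Z) NOR (Z NOR Z)))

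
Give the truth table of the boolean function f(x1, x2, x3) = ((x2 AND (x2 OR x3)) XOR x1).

x1 | x2 | x3 | Output
---------------------
0 | 0 | 0 | 0
0 | 0 | 1 | 0
0 | 1 | 0 | 1
0 | 1 | 1 | 1
1 | 0 | 0 | 1
1 | 0 | 1 | 1
1 | 1 | 0 | 0
1 | 1 | 1 | 0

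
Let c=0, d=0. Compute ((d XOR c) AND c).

Substituting: ((0 XOR 0) AND 0)
= 0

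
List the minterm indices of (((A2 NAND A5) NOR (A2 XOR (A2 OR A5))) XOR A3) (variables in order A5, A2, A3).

Σm(1, 3, 5, 6) = (NOT A5 AND NOT A2 AND A3) OR (NOT A5 AND A2 AND A3) OR (A5 AND NOT A2 AND A3) OR (A5 AND A2 AND NOT A3)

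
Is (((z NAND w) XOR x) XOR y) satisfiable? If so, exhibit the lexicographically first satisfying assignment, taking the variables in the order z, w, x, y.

z=0, w=0, x=0, y=0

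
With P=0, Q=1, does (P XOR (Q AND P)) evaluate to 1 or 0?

Substituting: (0 XOR (1 AND 0))
= 0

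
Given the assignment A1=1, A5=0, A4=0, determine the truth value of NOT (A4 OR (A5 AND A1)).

Substituting: NOT (0 OR (0 AND 1))
= 1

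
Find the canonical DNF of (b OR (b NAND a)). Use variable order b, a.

(NOT b AND NOT a) OR (NOT b AND a) OR (b AND NOT a) OR (b AND a)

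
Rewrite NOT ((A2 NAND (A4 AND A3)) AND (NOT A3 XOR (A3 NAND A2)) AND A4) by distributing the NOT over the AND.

NOT (A2 NAND (A4 AND A3)) OR NOT (NOT A3 XOR (A3 NAND A2)) OR NOT A4
De Morgan's: NOT(AND of terms) = OR of negations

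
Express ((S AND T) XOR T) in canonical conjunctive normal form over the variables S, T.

(S OR T) AND (NOT S OR T) AND (NOT S OR NOT T)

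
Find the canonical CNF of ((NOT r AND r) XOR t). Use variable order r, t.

(r OR t) AND (NOT r OR t)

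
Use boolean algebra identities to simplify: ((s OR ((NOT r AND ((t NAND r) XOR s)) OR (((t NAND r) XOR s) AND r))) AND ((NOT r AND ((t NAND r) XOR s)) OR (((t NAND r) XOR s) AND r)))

By absorption (E AND (E OR v) = E) then distribution ((E AND v) OR (E AND NOT v) = E):
= ((t NAND r) XOR s)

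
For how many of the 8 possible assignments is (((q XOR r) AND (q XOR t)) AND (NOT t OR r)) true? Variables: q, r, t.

Satisfying assignments: (0,1,1), (1,0,0)
Count: 2 out of 8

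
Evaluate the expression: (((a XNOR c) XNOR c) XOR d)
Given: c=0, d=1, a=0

Substituting: (((0 XNOR 0) XNOR 0) XOR 1)
= 1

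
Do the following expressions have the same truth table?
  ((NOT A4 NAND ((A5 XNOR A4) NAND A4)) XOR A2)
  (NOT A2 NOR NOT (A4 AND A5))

No. Counterexample: with A5=0, A4=0, A2=1, Expression 1 = 1 but Expression 2 = 0.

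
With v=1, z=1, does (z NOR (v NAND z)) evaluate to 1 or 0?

Substituting: (1 NOR (1 NAND 1))
= 0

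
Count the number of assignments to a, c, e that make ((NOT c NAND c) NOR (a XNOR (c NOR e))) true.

No assignment satisfies the expression.
Count: 0 out of 8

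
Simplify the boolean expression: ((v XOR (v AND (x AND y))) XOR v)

By XOR self-cancellation ((E XOR v) XOR v = E):
= (v AND (x AND y))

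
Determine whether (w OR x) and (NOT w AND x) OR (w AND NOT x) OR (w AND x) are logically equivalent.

Yes, they are equivalent — the two output columns agree on all 4 assignments:
w | x | Expression 1 | Expression 2
-----------------------------------
0 | 0 | 0 | 0
0 | 1 | 1 | 1
1 | 0 | 1 | 1
1 | 1 | 1 | 1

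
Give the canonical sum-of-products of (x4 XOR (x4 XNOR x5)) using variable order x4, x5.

Σm(0, 2) = (NOT x4 AND NOT x5) OR (x4 AND NOT x5)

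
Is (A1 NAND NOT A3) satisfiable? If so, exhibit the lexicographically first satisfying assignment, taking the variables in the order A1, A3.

A1=0, A3=0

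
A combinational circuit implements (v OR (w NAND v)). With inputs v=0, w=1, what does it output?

Substituting: (0 OR (1 NAND 0))
= 1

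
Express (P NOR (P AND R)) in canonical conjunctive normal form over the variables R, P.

(R OR NOT P) AND (NOT R OR NOT P)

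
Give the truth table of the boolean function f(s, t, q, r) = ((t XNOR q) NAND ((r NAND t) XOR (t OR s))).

s | t | q | r | Output
----------------------
0 | 0 | 0 | 0 | 0
0 | 0 | 0 | 1 | 0
0 | 0 | 1 | 0 | 1
0 | 0 | 1 | 1 | 1
0 | 1 | 0 | 0 | 1
0 | 1 | 0 | 1 | 1
0 | 1 | 1 | 0 | 1
0 | 1 | 1 | 1 | 0
1 | 0 | 0 | 0 | 1
1 | 0 | 0 | 1 | 1
1 | 0 | 1 | 0 | 1
1 | 0 | 1 | 1 | 1
1 | 1 | 0 | 0 | 1
1 | 1 | 0 | 1 | 1
1 | 1 | 1 | 0 | 1
1 | 1 | 1 | 1 | 0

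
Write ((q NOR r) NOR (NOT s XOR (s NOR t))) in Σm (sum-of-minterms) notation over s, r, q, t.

Σm(2, 4, 6, 10, 11, 12, 13, 14, 15) = (NOT s AND NOT r AND q AND NOT t) OR (NOT s AND r AND NOT q AND NOT t) OR (NOT s AND r AND q AND NOT t) OR (s AND NOT r AND q AND NOT t) OR (s AND NOT r AND q AND t) OR (s AND r AND NOT q AND NOT t) OR (s AND r AND NOT q AND t) OR (s AND r AND q AND NOT t) OR (s AND r AND q AND t)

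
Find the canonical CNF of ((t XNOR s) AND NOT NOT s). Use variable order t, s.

(t OR s) AND (t OR NOT s) AND (NOT t OR s)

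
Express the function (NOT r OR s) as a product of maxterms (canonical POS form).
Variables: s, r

ΠM(1) = (s OR NOT r)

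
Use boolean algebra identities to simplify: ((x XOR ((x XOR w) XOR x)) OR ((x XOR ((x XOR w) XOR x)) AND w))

By absorption (E OR (E AND v) = E) then XOR self-cancellation ((E XOR v) XOR v = E):
= (x XOR w)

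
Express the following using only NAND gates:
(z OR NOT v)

((z NAND z) NAND ((v NAND v) NAND (v NAND v)))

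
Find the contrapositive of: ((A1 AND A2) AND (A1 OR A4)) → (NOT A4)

Contrapositive: A4 → NOT ((A1 AND A2) AND (A1 OR A4))
Note: A statement and its contrapositive are logically equivalent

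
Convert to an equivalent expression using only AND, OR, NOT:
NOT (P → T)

P AND NOT T
(Negated implication: NOT(A → B) = A AND NOT B)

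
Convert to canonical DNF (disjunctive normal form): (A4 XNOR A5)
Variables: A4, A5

(NOT A4 AND NOT A5) OR (A4 AND A5)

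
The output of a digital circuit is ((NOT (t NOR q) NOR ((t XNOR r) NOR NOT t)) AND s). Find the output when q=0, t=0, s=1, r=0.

Substituting: ((NOT (0 NOR 0) NOR ((0 XNOR 0) NOR NOT 0)) AND 1)
= 1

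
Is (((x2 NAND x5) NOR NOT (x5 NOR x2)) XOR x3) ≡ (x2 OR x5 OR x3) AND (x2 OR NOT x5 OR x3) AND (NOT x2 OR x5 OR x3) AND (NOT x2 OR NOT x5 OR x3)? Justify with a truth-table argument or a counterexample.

Yes, they are equivalent — the two output columns agree on all 8 assignments:
x2 | x5 | x3 | Expression 1 | Expression 2
------------------------------------------
0 | 0 | 0 | 0 | 0
0 | 0 | 1 | 1 | 1
0 | 1 | 0 | 0 | 0
0 | 1 | 1 | 1 | 1
1 | 0 | 0 | 0 | 0
1 | 0 | 1 | 1 | 1
1 | 1 | 0 | 0 | 0
1 | 1 | 1 | 1 | 1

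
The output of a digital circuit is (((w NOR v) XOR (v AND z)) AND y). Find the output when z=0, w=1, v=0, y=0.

Substituting: (((1 NOR 0) XOR (0 AND 0)) AND 0)
= 0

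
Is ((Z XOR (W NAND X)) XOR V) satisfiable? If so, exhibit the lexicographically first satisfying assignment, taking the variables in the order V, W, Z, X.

V=0, W=0, Z=0, X=0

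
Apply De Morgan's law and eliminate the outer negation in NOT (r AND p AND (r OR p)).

NOT r OR NOT p OR NOT (r OR p)
De Morgan's: NOT(AND of terms) = OR of negations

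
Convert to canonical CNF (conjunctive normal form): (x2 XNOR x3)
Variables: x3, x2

(x3 OR NOT x2) AND (NOT x3 OR x2)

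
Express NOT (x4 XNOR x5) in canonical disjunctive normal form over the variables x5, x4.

(NOT x5 AND x4) OR (x5 AND NOT x4)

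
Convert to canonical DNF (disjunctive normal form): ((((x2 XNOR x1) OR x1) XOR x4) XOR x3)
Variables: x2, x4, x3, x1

(NOT x2 AND NOT x4 AND NOT x3 AND NOT x1) OR (NOT x2 AND NOT x4 AND NOT x3 AND x1) OR (NOT x2 AND x4 AND x3 AND NOT x1) OR (NOT x2 AND x4 AND x3 AND x1) OR (x2 AND NOT x4 AND NOT x3 AND x1) OR (x2 AND NOT x4 AND x3 AND NOT x1) OR (x2 AND x4 AND NOT x3 AND NOT x1) OR (x2 AND x4 AND x3 AND x1)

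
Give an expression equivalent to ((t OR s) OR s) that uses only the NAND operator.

((((t NAND t) NAND (s NAND s)) NAND ((t NAND t) NAND (s NAND s))) NAND (s NAND s))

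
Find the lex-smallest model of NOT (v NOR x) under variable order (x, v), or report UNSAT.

x=0, v=1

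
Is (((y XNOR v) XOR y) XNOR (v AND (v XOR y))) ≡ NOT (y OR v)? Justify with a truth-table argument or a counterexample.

No. Counterexample: with v=0, y=0, Expression 1 = 0 but Expression 2 = 1.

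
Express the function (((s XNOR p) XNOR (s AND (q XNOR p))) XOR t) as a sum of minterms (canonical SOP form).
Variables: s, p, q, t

Σm(1, 3, 4, 6, 9, 10, 13, 14) = (NOT s AND NOT p AND NOT q AND t) OR (NOT s AND NOT p AND q AND t) OR (NOT s AND p AND NOT q AND NOT t) OR (NOT s AND p AND q AND NOT t) OR (s AND NOT p AND NOT q AND t) OR (s AND NOT p AND q AND NOT t) OR (s AND p AND NOT q AND t) OR (s AND p AND q AND NOT t)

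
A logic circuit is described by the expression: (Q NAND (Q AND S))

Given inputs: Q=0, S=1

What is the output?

Substituting: (0 NAND (0 AND 1))
= 1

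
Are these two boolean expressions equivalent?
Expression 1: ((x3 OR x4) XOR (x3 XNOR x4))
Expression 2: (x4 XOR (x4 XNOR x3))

No. Counterexample: with x4=0, x3=1, Expression 1 = 1 but Expression 2 = 0.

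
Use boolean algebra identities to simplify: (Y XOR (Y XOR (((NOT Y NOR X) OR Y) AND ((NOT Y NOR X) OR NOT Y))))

By XOR self-cancellation ((E XOR v) XOR v = E) then distribution ((E OR v) AND (E OR NOT v) = E):
= (NOT Y NOR X)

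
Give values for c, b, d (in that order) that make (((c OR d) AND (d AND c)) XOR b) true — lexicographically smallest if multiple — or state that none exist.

c=0, b=1, d=0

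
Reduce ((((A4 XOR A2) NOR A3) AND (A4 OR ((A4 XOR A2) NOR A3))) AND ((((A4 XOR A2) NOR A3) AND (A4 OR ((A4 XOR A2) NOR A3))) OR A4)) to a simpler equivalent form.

By absorption (E AND (E OR v) = E) then absorption (E AND (E OR v) = E):
= ((A4 XOR A2) NOR A3)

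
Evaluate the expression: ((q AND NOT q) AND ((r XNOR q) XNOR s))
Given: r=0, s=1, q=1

Substituting: ((1 AND NOT 1) AND ((0 XNOR 1) XNOR 1))
= 0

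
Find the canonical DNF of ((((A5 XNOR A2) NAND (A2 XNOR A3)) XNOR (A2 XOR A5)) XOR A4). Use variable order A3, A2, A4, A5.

(NOT A3 AND NOT A2 AND NOT A4 AND NOT A5) OR (NOT A3 AND NOT A2 AND NOT A4 AND A5) OR (NOT A3 AND A2 AND NOT A4 AND NOT A5) OR (NOT A3 AND A2 AND A4 AND A5) OR (A3 AND NOT A2 AND NOT A4 AND A5) OR (A3 AND NOT A2 AND A4 AND NOT A5) OR (A3 AND A2 AND NOT A4 AND NOT A5) OR (A3 AND A2 AND NOT A4 AND A5)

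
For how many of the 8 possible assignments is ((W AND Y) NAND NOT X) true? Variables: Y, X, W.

Satisfying assignments: (0,0,0), (0,0,1), (0,1,0), (0,1,1), (1,0,0), (1,1,0), (1,1,1)
Count: 7 out of 8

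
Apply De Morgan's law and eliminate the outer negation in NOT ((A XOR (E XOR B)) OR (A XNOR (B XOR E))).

NOT (A XOR (E XOR B)) AND NOT (A XNOR (B XOR E))
De Morgan's: NOT(OR of terms) = AND of negations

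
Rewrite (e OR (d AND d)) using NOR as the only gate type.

((e NOR ((d NOR d) NOR (d NOR d))) NOR (e NOR ((d NOR d) NOR (d NOR d))))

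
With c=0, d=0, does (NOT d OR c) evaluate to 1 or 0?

Substituting: (NOT 0 OR 0)
= 1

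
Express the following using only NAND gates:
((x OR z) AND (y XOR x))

((((x NAND x) NAND (z NAND z)) NAND ((y NAND (y NAND x)) NAND (x NAND (y NAND x)))) NAND (((x NAND x) NAND (z NAND z)) NAND ((y NAND (y NAND x)) NAND (x NAND (y NAND x)))))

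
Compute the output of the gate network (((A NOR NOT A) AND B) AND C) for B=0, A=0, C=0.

Substituting: (((0 NOR NOT 0) AND 0) AND 0)
= 0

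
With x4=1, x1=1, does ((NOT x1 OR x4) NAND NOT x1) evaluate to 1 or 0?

Substituting: ((NOT 1 OR 1) NAND NOT 1)
= 1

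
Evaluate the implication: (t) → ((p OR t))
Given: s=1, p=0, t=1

Antecedent (t) = 1; consequent ((p OR t)) = 1.
1 → 1 = 1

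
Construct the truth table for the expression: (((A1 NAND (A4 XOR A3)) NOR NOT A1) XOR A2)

A1 | A3 | A4 | A2 | Output
--------------------------
0 | 0 | 0 | 0 | 0
0 | 0 | 0 | 1 | 1
0 | 0 | 1 | 0 | 0
0 | 0 | 1 | 1 | 1
0 | 1 | 0 | 0 | 0
0 | 1 | 0 | 1 | 1
0 | 1 | 1 | 0 | 0
0 | 1 | 1 | 1 | 1
1 | 0 | 0 | 0 | 0
1 | 0 | 0 | 1 | 1
1 | 0 | 1 | 0 | 1
1 | 0 | 1 | 1 | 0
1 | 1 | 0 | 0 | 1
1 | 1 | 0 | 1 | 0
1 | 1 | 1 | 0 | 0
1 | 1 | 1 | 1 | 1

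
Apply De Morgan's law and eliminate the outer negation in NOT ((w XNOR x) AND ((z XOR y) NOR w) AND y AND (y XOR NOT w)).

NOT (w XNOR x) OR NOT ((z XOR y) NOR w) OR NOT y OR NOT (y XOR NOT w)
De Morgan's: NOT(AND of terms) = OR of negations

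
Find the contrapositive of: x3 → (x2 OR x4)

Contrapositive: NOT (x2 OR x4) → NOT x3
Note: A statement and its contrapositive are logically equivalent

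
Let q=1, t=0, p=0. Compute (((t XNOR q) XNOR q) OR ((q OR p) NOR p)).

Substituting: (((0 XNOR 1) XNOR 1) OR ((1 OR 0) NOR 0))
= 0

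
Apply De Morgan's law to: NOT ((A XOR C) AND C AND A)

NOT (A XOR C) OR NOT C OR NOT A
De Morgan's: NOT(AND of terms) = OR of negations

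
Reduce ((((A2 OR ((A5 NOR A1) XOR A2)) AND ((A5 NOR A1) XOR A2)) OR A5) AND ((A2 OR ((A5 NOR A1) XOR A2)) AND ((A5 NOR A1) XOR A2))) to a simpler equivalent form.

By absorption (E AND (E OR v) = E) then absorption (E AND (E OR v) = E):
= ((A5 NOR A1) XOR A2)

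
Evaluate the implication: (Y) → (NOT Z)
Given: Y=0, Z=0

Antecedent (Y) = 0; consequent (NOT Z) = 1.
0 → 1 = 1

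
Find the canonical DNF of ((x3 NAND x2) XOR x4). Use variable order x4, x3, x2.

(NOT x4 AND NOT x3 AND NOT x2) OR (NOT x4 AND NOT x3 AND x2) OR (NOT x4 AND x3 AND NOT x2) OR (x4 AND x3 AND x2)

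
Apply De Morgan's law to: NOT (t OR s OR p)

NOT t AND NOT s AND NOT p
De Morgan's: NOT(OR of terms) = AND of negations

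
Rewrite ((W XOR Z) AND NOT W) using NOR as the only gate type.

((((((W NOR Z) NOR (W NOR Z)) NOR ((W NOR Z) NOR (W NOR Z))) NOR ((((W NOR W) NOR (Z NOR Z)) NOR ((W NOR W) NOR (Z NOR Z))) NOR (((W NOR W) NOR (Z NOR Z)) NOR ((W NOR W) NOR (Z NOR Z))))) NOR ((((W NOR Z) NOR (W NOR Z)) NOR ((W NOR Z) NOR (W NOR Z))) NOR ((((W NOR W) NOR (Z NOR Z)) NOR ((W NOR W) NOR (Z NOR Z))) NOR (((W NOR W) NOR (Z NOR Z)) NOR ((W NOR W) NOR (Z NOR Z)))))) NOR ((W NOR W) NOR (W NOR W)))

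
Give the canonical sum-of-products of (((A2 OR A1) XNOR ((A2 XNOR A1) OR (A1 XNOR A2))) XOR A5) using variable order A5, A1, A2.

Σm(3, 4, 5, 6) = (NOT A5 AND A1 AND A2) OR (A5 AND NOT A1 AND NOT A2) OR (A5 AND NOT A1 AND A2) OR (A5 AND A1 AND NOT A2)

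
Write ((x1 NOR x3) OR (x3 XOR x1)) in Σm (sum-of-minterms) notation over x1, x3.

Σm(0, 1, 2) = (NOT x1 AND NOT x3) OR (NOT x1 AND x3) OR (x1 AND NOT x3)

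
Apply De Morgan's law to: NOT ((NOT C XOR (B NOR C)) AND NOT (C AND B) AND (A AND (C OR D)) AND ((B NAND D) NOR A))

NOT (NOT C XOR (B NOR C)) OR (C AND B) OR NOT (A AND (C OR D)) OR NOT ((B NAND D) NOR A)
De Morgan's: NOT(AND of terms) = OR of negations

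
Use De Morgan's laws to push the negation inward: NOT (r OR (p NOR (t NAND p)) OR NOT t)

NOT r AND NOT (p NOR (t NAND p)) AND t
De Morgan's: NOT(OR of terms) = AND of negations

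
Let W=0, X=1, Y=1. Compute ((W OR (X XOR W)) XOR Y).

Substituting: ((0 OR (1 XOR 0)) XOR 1)
= 0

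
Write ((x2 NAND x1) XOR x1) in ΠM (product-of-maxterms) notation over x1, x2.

ΠM(2) = (NOT x1 OR x2)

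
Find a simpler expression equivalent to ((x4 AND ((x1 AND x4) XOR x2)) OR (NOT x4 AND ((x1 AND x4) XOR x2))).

By distribution ((E AND v) OR (E AND NOT v) = E):
= ((x1 AND x4) XOR x2)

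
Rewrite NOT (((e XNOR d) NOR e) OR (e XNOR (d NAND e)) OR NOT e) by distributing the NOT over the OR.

NOT ((e XNOR d) NOR e) AND NOT (e XNOR (d NAND e)) AND e
De Morgan's: NOT(OR of terms) = AND of negations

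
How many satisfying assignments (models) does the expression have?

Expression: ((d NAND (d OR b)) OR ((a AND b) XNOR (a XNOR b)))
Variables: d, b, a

Satisfying assignments: (0,0,0), (0,0,1), (0,1,0), (0,1,1), (1,0,1), (1,1,0), (1,1,1)
Count: 7 out of 8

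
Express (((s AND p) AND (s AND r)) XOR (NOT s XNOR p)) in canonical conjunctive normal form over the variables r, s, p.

(r OR s OR p) AND (r OR NOT s OR NOT p) AND (NOT r OR s OR p)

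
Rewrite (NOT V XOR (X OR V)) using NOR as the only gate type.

(((((V NOR V) NOR ((X NOR V) NOR (X NOR V))) NOR ((V NOR V) NOR ((X NOR V) NOR (X NOR V)))) NOR (((V NOR V) NOR ((X NOR V) NOR (X NOR V))) NOR ((V NOR V) NOR ((X NOR V) NOR (X NOR V))))) NOR (((((V NOR V) NOR (V NOR V)) NOR (((X NOR V) NOR (X NOR V)) NOR ((X NOR V) NOR (X NOR V)))) NOR (((V NOR V) NOR (V NOR V)) NOR (((X NOR V) NOR (X NOR V)) NOR ((X NOR V) NOR (X NOR V))))) NOR ((((V NOR V) NOR (V NOR V)) NOR (((X NOR V) NOR (X NOR V)) NOR ((X NOR V) NOR (X NOR V)))) NOR (((V NOR V) NOR (V NOR V)) NOR (((X NOR V) NOR (X NOR V)) NOR ((X NOR V) NOR (X NOR V)))))))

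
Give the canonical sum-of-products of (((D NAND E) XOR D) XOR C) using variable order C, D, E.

Σm(0, 1, 3, 6) = (NOT C AND NOT D AND NOT E) OR (NOT C AND NOT D AND E) OR (NOT C AND D AND E) OR (C AND D AND NOT E)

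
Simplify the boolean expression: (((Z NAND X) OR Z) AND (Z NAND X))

By absorption (E AND (E OR v) = E):
= (Z NAND X)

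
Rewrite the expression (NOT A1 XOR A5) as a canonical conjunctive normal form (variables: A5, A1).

(A5 OR NOT A1) AND (NOT A5 OR A1)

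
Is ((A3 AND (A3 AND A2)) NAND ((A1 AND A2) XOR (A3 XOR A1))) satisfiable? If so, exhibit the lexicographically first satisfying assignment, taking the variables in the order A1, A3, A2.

A1=0, A3=0, A2=0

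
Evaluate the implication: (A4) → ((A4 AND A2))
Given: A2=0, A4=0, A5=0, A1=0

Antecedent (A4) = 0; consequent ((A4 AND A2)) = 0.
0 → 0 = 1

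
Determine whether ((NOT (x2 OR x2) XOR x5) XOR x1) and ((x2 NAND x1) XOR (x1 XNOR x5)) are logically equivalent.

No. Counterexample: with x5=0, x2=0, x1=0, Expression 1 = 1 but Expression 2 = 0.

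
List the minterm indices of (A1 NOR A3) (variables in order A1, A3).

Σm(0) = (NOT A1 AND NOT A3)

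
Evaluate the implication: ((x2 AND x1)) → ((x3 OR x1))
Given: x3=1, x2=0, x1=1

Antecedent ((x2 AND x1)) = 0; consequent ((x3 OR x1)) = 1.
0 → 1 = 1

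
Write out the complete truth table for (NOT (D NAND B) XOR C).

B | C | D | Output
------------------
0 | 0 | 0 | 0
0 | 0 | 1 | 0
0 | 1 | 0 | 1
0 | 1 | 1 | 1
1 | 0 | 0 | 0
1 | 0 | 1 | 1
1 | 1 | 0 | 1
1 | 1 | 1 | 0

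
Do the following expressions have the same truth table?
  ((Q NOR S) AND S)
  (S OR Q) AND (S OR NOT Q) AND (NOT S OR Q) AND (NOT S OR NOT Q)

Yes, they are equivalent — the two output columns agree on all 4 assignments:
S | Q | Expression 1 | Expression 2
-----------------------------------
0 | 0 | 0 | 0
0 | 1 | 0 | 0
1 | 0 | 0 | 0
1 | 1 | 0 | 0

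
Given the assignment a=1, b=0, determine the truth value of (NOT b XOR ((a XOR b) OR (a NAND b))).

Substituting: (NOT 0 XOR ((1 XOR 0) OR (1 NAND 0)))
= 0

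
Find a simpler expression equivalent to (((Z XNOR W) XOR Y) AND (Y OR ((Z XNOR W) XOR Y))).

By absorption (E AND (E OR v) = E):
= ((Z XNOR W) XOR Y)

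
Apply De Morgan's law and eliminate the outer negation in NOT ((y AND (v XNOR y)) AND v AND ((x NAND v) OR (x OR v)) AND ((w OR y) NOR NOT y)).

NOT (y AND (v XNOR y)) OR NOT v OR NOT ((x NAND v) OR (x OR v)) OR NOT ((w OR y) NOR NOT y)
De Morgan's: NOT(AND of terms) = OR of negations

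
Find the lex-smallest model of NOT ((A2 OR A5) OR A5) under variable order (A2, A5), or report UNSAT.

A2=0, A5=0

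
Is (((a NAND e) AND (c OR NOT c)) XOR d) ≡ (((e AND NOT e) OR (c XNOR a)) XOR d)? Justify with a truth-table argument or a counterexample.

No. Counterexample: with e=0, a=0, c=1, d=0, Expression 1 = 1 but Expression 2 = 0.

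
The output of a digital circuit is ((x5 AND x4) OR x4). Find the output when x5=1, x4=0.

Substituting: ((1 AND 0) OR 0)
= 0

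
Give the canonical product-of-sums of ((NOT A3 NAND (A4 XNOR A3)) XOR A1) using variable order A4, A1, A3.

ΠM(0, 3, 6, 7) = (A4 OR A1 OR A3) AND (A4 OR NOT A1 OR NOT A3) AND (NOT A4 OR NOT A1 OR A3) AND (NOT A4 OR NOT A1 OR NOT A3)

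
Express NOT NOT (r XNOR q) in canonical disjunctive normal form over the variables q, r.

(NOT q AND NOT r) OR (q AND r)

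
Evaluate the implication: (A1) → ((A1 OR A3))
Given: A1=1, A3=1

Antecedent (A1) = 1; consequent ((A1 OR A3)) = 1.
1 → 1 = 1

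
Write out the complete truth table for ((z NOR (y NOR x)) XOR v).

x | v | y | z | Output
----------------------
0 | 0 | 0 | 0 | 0
0 | 0 | 0 | 1 | 0
0 | 0 | 1 | 0 | 1
0 | 0 | 1 | 1 | 0
0 | 1 | 0 | 0 | 1
0 | 1 | 0 | 1 | 1
0 | 1 | 1 | 0 | 0
0 | 1 | 1 | 1 | 1
1 | 0 | 0 | 0 | 1
1 | 0 | 0 | 1 | 0
1 | 0 | 1 | 0 | 1
1 | 0 | 1 | 1 | 0
1 | 1 | 0 | 0 | 0
1 | 1 | 0 | 1 | 1
1 | 1 | 1 | 0 | 0
1 | 1 | 1 | 1 | 1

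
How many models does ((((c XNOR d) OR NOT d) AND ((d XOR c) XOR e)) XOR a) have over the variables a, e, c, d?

Satisfying assignments: (0,0,1,0), (0,1,0,0), (0,1,1,1), (1,0,0,0), (1,0,0,1), (1,0,1,1), (1,1,0,1), (1,1,1,0)
Count: 8 out of 16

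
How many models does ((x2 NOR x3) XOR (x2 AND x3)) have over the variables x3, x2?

Satisfying assignments: (0,0), (1,1)
Count: 2 out of 4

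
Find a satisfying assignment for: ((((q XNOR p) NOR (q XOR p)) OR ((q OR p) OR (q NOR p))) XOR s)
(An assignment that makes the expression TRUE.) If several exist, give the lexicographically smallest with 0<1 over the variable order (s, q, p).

s=0, q=0, p=0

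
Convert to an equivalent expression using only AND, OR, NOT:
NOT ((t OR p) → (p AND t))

(t OR p) AND NOT (p AND t)
(Negated implication: NOT(A → B) = A AND NOT B)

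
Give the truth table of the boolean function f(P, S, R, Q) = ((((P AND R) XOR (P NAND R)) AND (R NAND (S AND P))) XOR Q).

P | S | R | Q | Output
----------------------
0 | 0 | 0 | 0 | 1
0 | 0 | 0 | 1 | 0
0 | 0 | 1 | 0 | 1
0 | 0 | 1 | 1 | 0
0 | 1 | 0 | 0 | 1
0 | 1 | 0 | 1 | 0
0 | 1 | 1 | 0 | 1
0 | 1 | 1 | 1 | 0
1 | 0 | 0 | 0 | 1
1 | 0 | 0 | 1 | 0
1 | 0 | 1 | 0 | 1
1 | 0 | 1 | 1 | 0
1 | 1 | 0 | 0 | 1
1 | 1 | 0 | 1 | 0
1 | 1 | 1 | 0 | 0
1 | 1 | 1 | 1 | 1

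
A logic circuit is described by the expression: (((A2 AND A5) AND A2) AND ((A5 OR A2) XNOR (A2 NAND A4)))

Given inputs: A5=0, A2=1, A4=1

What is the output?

Substituting: (((1 AND 0) AND 1) AND ((0 OR 1) XNOR (1 NAND 1)))
= 0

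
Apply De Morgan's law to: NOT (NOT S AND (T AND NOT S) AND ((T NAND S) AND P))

S OR NOT (T AND NOT S) OR NOT ((T NAND S) AND P)
De Morgan's: NOT(AND of terms) = OR of negations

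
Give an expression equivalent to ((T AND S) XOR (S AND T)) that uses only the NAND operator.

((((T NAND S) NAND (T NAND S)) NAND (((T NAND S) NAND (T NAND S)) NAND ((S NAND T) NAND (S NAND T)))) NAND (((S NAND T) NAND (S NAND T)) NAND (((T NAND S) NAND (T NAND S)) NAND ((S NAND T) NAND (S NAND T)))))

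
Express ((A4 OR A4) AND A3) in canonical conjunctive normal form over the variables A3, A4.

(A3 OR A4) AND (A3 OR NOT A4) AND (NOT A3 OR A4)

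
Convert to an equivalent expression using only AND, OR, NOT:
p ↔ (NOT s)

(p AND (NOT s)) OR (NOT p AND s)
(Biconditional = both true or both false)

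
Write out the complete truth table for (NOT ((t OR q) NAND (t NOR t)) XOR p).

p | t | q | Output
------------------
0 | 0 | 0 | 0
0 | 0 | 1 | 1
0 | 1 | 0 | 0
0 | 1 | 1 | 0
1 | 0 | 0 | 1
1 | 0 | 1 | 0
1 | 1 | 0 | 1
1 | 1 | 1 | 1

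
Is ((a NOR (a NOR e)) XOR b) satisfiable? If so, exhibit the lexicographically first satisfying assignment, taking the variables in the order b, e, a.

b=0, e=1, a=0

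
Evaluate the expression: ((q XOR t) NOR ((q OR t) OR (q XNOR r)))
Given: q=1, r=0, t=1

Substituting: ((1 XOR 1) NOR ((1 OR 1) OR (1 XNOR 0)))
= 0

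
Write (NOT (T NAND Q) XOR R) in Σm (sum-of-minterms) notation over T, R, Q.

Σm(2, 3, 5, 6) = (NOT T AND R AND NOT Q) OR (NOT T AND R AND Q) OR (T AND NOT R AND Q) OR (T AND R AND NOT Q)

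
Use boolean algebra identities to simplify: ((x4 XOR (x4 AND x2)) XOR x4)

By XOR self-cancellation ((E XOR v) XOR v = E):
= (x4 AND x2)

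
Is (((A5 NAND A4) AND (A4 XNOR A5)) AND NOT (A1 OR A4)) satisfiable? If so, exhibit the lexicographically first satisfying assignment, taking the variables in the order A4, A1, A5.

A4=0, A1=0, A5=0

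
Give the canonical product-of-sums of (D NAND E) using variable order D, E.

ΠM(3) = (NOT D OR NOT E)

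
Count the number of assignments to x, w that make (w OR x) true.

Satisfying assignments: (0,1), (1,0), (1,1)
Count: 3 out of 4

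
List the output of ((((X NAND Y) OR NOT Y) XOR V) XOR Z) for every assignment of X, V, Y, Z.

X | V | Y | Z | Output
----------------------
0 | 0 | 0 | 0 | 1
0 | 0 | 0 | 1 | 0
0 | 0 | 1 | 0 | 1
0 | 0 | 1 | 1 | 0
0 | 1 | 0 | 0 | 0
0 | 1 | 0 | 1 | 1
0 | 1 | 1 | 0 | 0
0 | 1 | 1 | 1 | 1
1 | 0 | 0 | 0 | 1
1 | 0 | 0 | 1 | 0
1 | 0 | 1 | 0 | 0
1 | 0 | 1 | 1 | 1
1 | 1 | 0 | 0 | 0
1 | 1 | 0 | 1 | 1
1 | 1 | 1 | 0 | 1
1 | 1 | 1 | 1 | 0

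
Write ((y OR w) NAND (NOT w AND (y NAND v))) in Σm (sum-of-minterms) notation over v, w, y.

Σm(0, 2, 3, 4, 5, 6, 7) = (NOT v AND NOT w AND NOT y) OR (NOT v AND w AND NOT y) OR (NOT v AND w AND y) OR (v AND NOT w AND NOT y) OR (v AND NOT w AND y) OR (v AND w AND NOT y) OR (v AND w AND y)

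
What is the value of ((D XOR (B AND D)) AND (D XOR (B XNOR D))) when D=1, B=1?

Substituting: ((1 XOR (1 AND 1)) AND (1 XOR (1 XNOR 1)))
= 0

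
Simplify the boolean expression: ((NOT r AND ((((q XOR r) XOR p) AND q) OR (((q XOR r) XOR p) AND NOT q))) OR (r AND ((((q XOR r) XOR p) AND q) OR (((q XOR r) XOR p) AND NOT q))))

By distribution ((E AND v) OR (E AND NOT v) = E) then distribution ((E AND v) OR (E AND NOT v) = E):
= ((q XOR r) XOR p)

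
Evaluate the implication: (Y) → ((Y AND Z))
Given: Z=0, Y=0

Antecedent (Y) = 0; consequent ((Y AND Z)) = 0.
0 → 0 = 1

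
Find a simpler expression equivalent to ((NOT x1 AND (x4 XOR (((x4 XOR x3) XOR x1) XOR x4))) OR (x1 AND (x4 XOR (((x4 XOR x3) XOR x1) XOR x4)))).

By distribution ((E AND v) OR (E AND NOT v) = E) then XOR self-cancellation ((E XOR v) XOR v = E):
= ((x4 XOR x3) XOR x1)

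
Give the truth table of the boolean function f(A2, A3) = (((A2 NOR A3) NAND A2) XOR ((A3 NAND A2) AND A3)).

A2 | A3 | Output
----------------
0 | 0 | 1
0 | 1 | 0
1 | 0 | 1
1 | 1 | 1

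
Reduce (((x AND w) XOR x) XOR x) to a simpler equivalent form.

By XOR self-cancellation ((E XOR v) XOR v = E):
= (x AND w)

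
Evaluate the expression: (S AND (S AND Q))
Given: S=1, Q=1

Substituting: (1 AND (1 AND 1))
= 1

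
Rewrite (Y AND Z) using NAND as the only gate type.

((Y NAND Z) NAND (Y NAND Z))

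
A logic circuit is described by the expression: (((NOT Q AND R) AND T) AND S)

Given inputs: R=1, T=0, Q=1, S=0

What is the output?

Substituting: (((NOT 1 AND 1) AND 0) AND 0)
= 0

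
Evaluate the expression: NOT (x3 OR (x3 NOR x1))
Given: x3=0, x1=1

Substituting: NOT (0 OR (0 NOR 1))
= 1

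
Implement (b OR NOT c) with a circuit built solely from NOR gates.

((b NOR (c NOR c)) NOR (b NOR (c NOR c)))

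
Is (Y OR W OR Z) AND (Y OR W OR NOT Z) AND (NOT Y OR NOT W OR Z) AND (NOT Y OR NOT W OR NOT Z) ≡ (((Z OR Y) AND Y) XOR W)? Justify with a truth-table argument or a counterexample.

Yes, they are equivalent — the two output columns agree on all 8 assignments:
Y | W | Z | Expression 1 | Expression 2
---------------------------------------
0 | 0 | 0 | 0 | 0
0 | 0 | 1 | 0 | 0
0 | 1 | 0 | 1 | 1
0 | 1 | 1 | 1 | 1
1 | 0 | 0 | 1 | 1
1 | 0 | 1 | 1 | 1
1 | 1 | 0 | 0 | 0
1 | 1 | 1 | 0 | 0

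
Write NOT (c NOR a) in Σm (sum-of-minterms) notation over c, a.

Σm(1, 2, 3) = (NOT c AND a) OR (c AND NOT a) OR (c AND a)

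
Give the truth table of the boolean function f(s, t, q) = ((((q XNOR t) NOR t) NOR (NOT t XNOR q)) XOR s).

s | t | q | Output
------------------
0 | 0 | 0 | 1
0 | 0 | 1 | 0
0 | 1 | 0 | 0
0 | 1 | 1 | 1
1 | 0 | 0 | 0
1 | 0 | 1 | 1
1 | 1 | 0 | 1
1 | 1 | 1 | 0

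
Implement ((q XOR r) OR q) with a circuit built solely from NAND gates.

((((q NAND (q NAND r)) NAND (r NAND (q NAND r))) NAND ((q NAND (q NAND r)) NAND (r NAND (q NAND r)))) NAND (q NAND q))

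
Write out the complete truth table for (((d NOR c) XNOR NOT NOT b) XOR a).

c | d | a | b | Output
----------------------
0 | 0 | 0 | 0 | 0
0 | 0 | 0 | 1 | 1
0 | 0 | 1 | 0 | 1
0 | 0 | 1 | 1 | 0
0 | 1 | 0 | 0 | 1
0 | 1 | 0 | 1 | 0
0 | 1 | 1 | 0 | 0
0 | 1 | 1 | 1 | 1
1 | 0 | 0 | 0 | 1
1 | 0 | 0 | 1 | 0
1 | 0 | 1 | 0 | 0
1 | 0 | 1 | 1 | 1
1 | 1 | 0 | 0 | 1
1 | 1 | 0 | 1 | 0
1 | 1 | 1 | 0 | 0
1 | 1 | 1 | 1 | 1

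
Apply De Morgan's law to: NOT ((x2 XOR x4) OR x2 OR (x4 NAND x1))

NOT (x2 XOR x4) AND NOT x2 AND NOT (x4 NAND x1)
De Morgan's: NOT(OR of terms) = AND of negations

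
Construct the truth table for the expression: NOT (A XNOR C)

A | C | Output
--------------
0 | 0 | 0
0 | 1 | 1
1 | 0 | 1
1 | 1 | 0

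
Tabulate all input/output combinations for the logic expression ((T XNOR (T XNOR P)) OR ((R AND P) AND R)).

T | R | P | Output
------------------
0 | 0 | 0 | 0
0 | 0 | 1 | 1
0 | 1 | 0 | 0
0 | 1 | 1 | 1
1 | 0 | 0 | 0
1 | 0 | 1 | 1
1 | 1 | 0 | 0
1 | 1 | 1 | 1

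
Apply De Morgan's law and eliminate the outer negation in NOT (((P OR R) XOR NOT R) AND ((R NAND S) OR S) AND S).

NOT ((P OR R) XOR NOT R) OR NOT ((R NAND S) OR S) OR NOT S
De Morgan's: NOT(AND of terms) = OR of negations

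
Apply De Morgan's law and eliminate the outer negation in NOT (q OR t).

NOT q AND NOT t
De Morgan's: NOT(OR of terms) = AND of negations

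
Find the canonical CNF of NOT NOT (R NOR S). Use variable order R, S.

(R OR NOT S) AND (NOT R OR S) AND (NOT R OR NOT S)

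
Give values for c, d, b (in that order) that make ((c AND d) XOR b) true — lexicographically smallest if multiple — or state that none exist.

c=0, d=0, b=1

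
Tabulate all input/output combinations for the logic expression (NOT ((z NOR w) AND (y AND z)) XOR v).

z | w | v | y | Output
----------------------
0 | 0 | 0 | 0 | 1
0 | 0 | 0 | 1 | 1
0 | 0 | 1 | 0 | 0
0 | 0 | 1 | 1 | 0
0 | 1 | 0 | 0 | 1
0 | 1 | 0 | 1 | 1
0 | 1 | 1 | 0 | 0
0 | 1 | 1 | 1 | 0
1 | 0 | 0 | 0 | 1
1 | 0 | 0 | 1 | 1
1 | 0 | 1 | 0 | 0
1 | 0 | 1 | 1 | 0
1 | 1 | 0 | 0 | 1
1 | 1 | 0 | 1 | 1
1 | 1 | 1 | 0 | 0
1 | 1 | 1 | 1 | 0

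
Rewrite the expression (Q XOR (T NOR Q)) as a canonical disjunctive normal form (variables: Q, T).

(NOT Q AND NOT T) OR (Q AND NOT T) OR (Q AND T)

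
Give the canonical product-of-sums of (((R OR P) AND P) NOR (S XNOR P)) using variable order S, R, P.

ΠM(0, 1, 2, 3, 5, 7) = (S OR R OR P) AND (S OR R OR NOT P) AND (S OR NOT R OR P) AND (S OR NOT R OR NOT P) AND (NOT S OR R OR NOT P) AND (NOT S OR NOT R OR NOT P)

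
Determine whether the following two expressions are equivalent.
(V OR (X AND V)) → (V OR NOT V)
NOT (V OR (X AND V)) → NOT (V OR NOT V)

No, Inverse is not equivalent to original (counterexample: X=0, V=0)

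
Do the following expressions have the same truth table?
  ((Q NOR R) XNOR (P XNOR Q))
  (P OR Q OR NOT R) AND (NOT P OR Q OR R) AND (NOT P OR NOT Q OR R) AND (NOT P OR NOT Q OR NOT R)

Yes, they are equivalent — the two output columns agree on all 8 assignments:
P | Q | R | Expression 1 | Expression 2
---------------------------------------
0 | 0 | 0 | 1 | 1
0 | 0 | 1 | 0 | 0
0 | 1 | 0 | 1 | 1
0 | 1 | 1 | 1 | 1
1 | 0 | 0 | 0 | 0
1 | 0 | 1 | 1 | 1
1 | 1 | 0 | 0 | 0
1 | 1 | 1 | 0 | 0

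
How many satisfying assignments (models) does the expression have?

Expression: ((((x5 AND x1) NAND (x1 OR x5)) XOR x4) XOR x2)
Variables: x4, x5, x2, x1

Satisfying assignments: (0,0,0,0), (0,0,0,1), (0,1,0,0), (0,1,1,1), (1,0,1,0), (1,0,1,1), (1,1,0,1), (1,1,1,0)
Count: 8 out of 16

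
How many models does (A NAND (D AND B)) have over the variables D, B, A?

Satisfying assignments: (0,0,0), (0,0,1), (0,1,0), (0,1,1), (1,0,0), (1,0,1), (1,1,0)
Count: 7 out of 8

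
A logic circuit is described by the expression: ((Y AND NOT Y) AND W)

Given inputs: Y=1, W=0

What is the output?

Substituting: ((1 AND NOT 1) AND 0)
= 0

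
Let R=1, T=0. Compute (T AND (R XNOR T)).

Substituting: (0 AND (1 XNOR 0))
= 0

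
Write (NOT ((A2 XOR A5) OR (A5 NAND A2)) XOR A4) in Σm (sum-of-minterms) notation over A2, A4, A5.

Σm(2, 3, 5, 6) = (NOT A2 AND A4 AND NOT A5) OR (NOT A2 AND A4 AND A5) OR (A2 AND NOT A4 AND A5) OR (A2 AND A4 AND NOT A5)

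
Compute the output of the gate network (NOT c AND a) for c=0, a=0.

Substituting: (NOT 0 AND 0)
= 0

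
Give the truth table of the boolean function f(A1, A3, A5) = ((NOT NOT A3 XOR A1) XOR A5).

A1 | A3 | A5 | Output
---------------------
0 | 0 | 0 | 0
0 | 0 | 1 | 1
0 | 1 | 0 | 1
0 | 1 | 1 | 0
1 | 0 | 0 | 1
1 | 0 | 1 | 0
1 | 1 | 0 | 0
1 | 1 | 1 | 1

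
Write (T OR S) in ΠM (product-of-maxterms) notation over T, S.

ΠM(0) = (T OR S)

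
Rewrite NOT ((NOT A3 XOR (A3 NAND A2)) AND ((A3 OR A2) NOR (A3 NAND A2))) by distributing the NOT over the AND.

NOT (NOT A3 XOR (A3 NAND A2)) OR NOT ((A3 OR A2) NOR (A3 NAND A2))
De Morgan's: NOT(AND of terms) = OR of negations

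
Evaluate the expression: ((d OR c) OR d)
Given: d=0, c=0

Substituting: ((0 OR 0) OR 0)
= 0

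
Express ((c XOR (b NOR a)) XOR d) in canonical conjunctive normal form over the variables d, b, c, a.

(d OR b OR c OR NOT a) AND (d OR b OR NOT c OR a) AND (d OR NOT b OR c OR a) AND (d OR NOT b OR c OR NOT a) AND (NOT d OR b OR c OR a) AND (NOT d OR b OR NOT c OR NOT a) AND (NOT d OR NOT b OR NOT c OR a) AND (NOT d OR NOT b OR NOT c OR NOT a)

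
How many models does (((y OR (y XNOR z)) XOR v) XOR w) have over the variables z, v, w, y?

Satisfying assignments: (0,0,0,0), (0,0,0,1), (0,1,1,0), (0,1,1,1), (1,0,0,1), (1,0,1,0), (1,1,0,0), (1,1,1,1)
Count: 8 out of 16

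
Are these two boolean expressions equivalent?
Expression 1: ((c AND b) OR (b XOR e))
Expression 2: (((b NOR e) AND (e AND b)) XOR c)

No. Counterexample: with c=0, e=0, b=1, Expression 1 = 1 but Expression 2 = 0.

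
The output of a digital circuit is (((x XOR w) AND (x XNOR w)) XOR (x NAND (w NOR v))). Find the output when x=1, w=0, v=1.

Substituting: (((1 XOR 0) AND (1 XNOR 0)) XOR (1 NAND (0 NOR 1)))
= 1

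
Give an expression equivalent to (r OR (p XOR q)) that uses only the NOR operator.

((r NOR ((((p NOR q) NOR (p NOR q)) NOR ((p NOR q) NOR (p NOR q))) NOR ((((p NOR p) NOR (q NOR q)) NOR ((p NOR p) NOR (q NOR q))) NOR (((p NOR p) NOR (q NOR q)) NOR ((p NOR p) NOR (q NOR q)))))) NOR (r NOR ((((p NOR q) NOR (p NOR q)) NOR ((p NOR q) NOR (p NOR q))) NOR ((((p NOR p) NOR (q NOR q)) NOR ((p NOR p) NOR (q NOR q))) NOR (((p NOR p) NOR (q NOR q)) NOR ((p NOR p) NOR (q NOR q)))))))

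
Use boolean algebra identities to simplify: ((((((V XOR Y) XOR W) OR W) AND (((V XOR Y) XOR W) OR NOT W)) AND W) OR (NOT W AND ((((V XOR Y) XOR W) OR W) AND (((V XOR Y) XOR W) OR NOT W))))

By distribution ((E AND v) OR (E AND NOT v) = E) then distribution ((E OR v) AND (E OR NOT v) = E):
= ((V XOR Y) XOR W)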